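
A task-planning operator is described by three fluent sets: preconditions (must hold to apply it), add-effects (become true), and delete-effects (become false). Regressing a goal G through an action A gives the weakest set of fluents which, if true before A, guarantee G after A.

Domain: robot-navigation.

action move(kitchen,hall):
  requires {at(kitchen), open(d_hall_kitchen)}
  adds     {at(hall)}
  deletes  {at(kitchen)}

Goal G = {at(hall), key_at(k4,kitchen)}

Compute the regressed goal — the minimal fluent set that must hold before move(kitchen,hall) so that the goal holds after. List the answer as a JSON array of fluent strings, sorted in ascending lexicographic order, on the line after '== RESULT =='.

Regress:
  G ∩ del = {}  (empty — regression defined)
  G \ add = {at(hall), key_at(k4,kitchen)} \ {at(hall)} = {key_at(k4,kitchen)}
  ∪ pre   = {key_at(k4,kitchen)} ∪ {at(kitchen), open(d_hall_kitchen)}
          = {at(kitchen), key_at(k4,kitchen), open(d_hall_kitchen)}

== RESULT ==
["at(kitchen)", "key_at(k4,kitchen)", "open(d_hall_kitchen)"]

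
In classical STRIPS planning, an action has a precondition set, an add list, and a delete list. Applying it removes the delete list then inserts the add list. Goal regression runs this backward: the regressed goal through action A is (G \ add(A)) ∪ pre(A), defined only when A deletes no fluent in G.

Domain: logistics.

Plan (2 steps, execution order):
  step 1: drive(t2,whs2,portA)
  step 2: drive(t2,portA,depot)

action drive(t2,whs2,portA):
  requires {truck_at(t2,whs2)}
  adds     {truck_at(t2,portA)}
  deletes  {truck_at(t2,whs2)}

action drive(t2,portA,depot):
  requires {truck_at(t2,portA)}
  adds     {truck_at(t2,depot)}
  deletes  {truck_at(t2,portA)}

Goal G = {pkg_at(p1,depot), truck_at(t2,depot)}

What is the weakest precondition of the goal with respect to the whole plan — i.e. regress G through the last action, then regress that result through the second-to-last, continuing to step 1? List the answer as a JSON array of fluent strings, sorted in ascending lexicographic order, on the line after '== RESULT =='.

Regress step by step:
  through step 2 (drive(t2,portA,depot)): drop {truck_at(t2,depot)}, keep {pkg_at(p1,depot)}, require {truck_at(t2,portA)}
    → {pkg_at(p1,depot), truck_at(t2,portA)}
  through step 1 (drive(t2,whs2,portA)): drop {truck_at(t2,portA)}, keep {pkg_at(p1,depot)}, require {truck_at(t2,whs2)}
    → {pkg_at(p1,depot), truck_at(t2,whs2)}

== RESULT ==
["pkg_at(p1,depot)", "truck_at(t2,whs2)"]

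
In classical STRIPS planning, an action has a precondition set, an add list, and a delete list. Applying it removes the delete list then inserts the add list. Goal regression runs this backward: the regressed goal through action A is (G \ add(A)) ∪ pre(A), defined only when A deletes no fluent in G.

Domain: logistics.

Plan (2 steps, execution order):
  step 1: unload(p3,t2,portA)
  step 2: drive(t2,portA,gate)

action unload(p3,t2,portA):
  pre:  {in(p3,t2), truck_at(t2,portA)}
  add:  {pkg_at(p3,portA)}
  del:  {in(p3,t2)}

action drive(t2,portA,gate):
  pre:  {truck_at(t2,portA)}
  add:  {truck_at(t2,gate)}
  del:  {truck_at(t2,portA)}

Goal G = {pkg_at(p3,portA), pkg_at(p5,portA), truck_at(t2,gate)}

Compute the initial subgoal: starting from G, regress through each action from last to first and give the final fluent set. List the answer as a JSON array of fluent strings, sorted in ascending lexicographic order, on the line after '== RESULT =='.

Regress step by step:
  through step 2 (drive(t2,portA,gate)): drop {truck_at(t2,gate)}, keep {pkg_at(p3,portA), pkg_at(p5,portA)}, require {truck_at(t2,portA)}
    → {pkg_at(p3,portA), pkg_at(p5,portA), truck_at(t2,portA)}
  through step 1 (unload(p3,t2,portA)): drop {pkg_at(p3,portA)}, keep {pkg_at(p5,portA), truck_at(t2,portA)}, require {in(p3,t2), truck_at(t2,portA)}
    → {in(p3,t2), pkg_at(p5,portA), truck_at(t2,portA)}

== RESULT ==
["in(p3,t2)", "pkg_at(p5,portA)", "truck_at(t2,portA)"]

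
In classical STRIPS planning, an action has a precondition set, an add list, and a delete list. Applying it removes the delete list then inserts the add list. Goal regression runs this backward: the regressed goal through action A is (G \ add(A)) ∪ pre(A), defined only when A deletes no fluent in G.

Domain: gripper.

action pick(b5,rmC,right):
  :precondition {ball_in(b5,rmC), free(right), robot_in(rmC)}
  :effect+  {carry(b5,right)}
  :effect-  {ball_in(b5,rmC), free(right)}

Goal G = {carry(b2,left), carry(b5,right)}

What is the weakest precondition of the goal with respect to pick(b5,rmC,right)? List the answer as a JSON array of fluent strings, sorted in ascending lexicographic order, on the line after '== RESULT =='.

Regress:
  G ∩ del = {}  (empty — regression defined)
  G \ add = {carry(b2,left), carry(b5,right)} \ {carry(b5,right)} = {carry(b2,left)}
  ∪ pre   = {carry(b2,left)} ∪ {ball_in(b5,rmC), free(right), robot_in(rmC)}
          = {ball_in(b5,rmC), carry(b2,left), free(right), robot_in(rmC)}

== RESULT ==
["ball_in(b5,rmC)", "carry(b2,left)", "free(right)", "robot_in(rmC)"]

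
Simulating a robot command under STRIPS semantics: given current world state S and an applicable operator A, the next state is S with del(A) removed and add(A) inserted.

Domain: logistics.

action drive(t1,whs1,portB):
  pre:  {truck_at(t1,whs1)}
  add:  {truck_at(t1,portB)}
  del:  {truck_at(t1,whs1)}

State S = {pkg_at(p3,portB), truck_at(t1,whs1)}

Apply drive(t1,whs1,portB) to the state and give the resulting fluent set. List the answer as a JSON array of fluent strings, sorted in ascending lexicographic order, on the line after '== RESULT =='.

Compute (S \ del) ∪ add:
  pre ⊆ S: {truck_at(t1,whs1)} ⊆ S  — applicable
  S \ del = {pkg_at(p3,portB)}
  ∪ add   = {pkg_at(p3,portB), truck_at(t1,portB)}

== RESULT ==
["pkg_at(p3,portB)", "truck_at(t1,portB)"]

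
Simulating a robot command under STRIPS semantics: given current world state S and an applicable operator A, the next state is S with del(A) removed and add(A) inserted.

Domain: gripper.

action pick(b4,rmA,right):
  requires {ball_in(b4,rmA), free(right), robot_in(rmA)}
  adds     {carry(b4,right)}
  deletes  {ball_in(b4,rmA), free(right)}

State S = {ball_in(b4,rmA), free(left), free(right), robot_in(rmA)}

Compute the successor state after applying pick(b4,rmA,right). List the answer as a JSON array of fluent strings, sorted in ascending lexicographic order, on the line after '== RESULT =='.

Progress:
  pre ⊆ S: {ball_in(b4,rmA), free(right), robot_in(rmA)} ⊆ S  — applicable
  S \ del = {free(left), robot_in(rmA)}
  ∪ add   = {carry(b4,right), free(left), robot_in(rmA)}

== RESULT ==
["carry(b4,right)", "free(left)", "robot_in(rmA)"]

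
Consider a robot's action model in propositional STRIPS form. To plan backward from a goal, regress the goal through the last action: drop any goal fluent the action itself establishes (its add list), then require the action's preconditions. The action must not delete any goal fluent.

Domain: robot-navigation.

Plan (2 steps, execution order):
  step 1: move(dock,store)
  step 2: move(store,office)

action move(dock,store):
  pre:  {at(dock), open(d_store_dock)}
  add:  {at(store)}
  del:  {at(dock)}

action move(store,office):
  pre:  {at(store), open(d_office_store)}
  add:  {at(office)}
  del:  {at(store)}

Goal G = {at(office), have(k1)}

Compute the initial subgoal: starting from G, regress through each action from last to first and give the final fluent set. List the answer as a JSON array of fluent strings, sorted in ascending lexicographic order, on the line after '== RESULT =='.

Work backward from the goal:
  through step 2 (move(store,office)): drop {at(office)}, keep {have(k1)}, require {at(store), open(d_office_store)}
    → {at(store), have(k1), open(d_office_store)}
  through step 1 (move(dock,store)): drop {at(store)}, keep {have(k1), open(d_office_store)}, require {at(dock), open(d_store_dock)}
    → {at(dock), have(k1), open(d_office_store), open(d_store_dock)}

== RESULT ==
["at(dock)", "have(k1)", "open(d_office_store)", "open(d_store_dock)"]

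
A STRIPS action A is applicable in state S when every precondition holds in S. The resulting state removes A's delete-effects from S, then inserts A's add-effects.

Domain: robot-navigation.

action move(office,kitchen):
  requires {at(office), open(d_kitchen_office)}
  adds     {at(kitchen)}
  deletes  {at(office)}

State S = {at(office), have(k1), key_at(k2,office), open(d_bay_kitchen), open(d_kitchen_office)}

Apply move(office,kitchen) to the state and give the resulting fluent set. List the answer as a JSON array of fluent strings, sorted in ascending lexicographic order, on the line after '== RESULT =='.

Progress:
  pre ⊆ S: {at(office), open(d_kitchen_office)} ⊆ S  — applicable
  S \ del = {have(k1), key_at(k2,office), open(d_bay_kitchen), open(d_kitchen_office)}
  ∪ add   = {at(kitchen), have(k1), key_at(k2,office), open(d_bay_kitchen), open(d_kitchen_office)}

== RESULT ==
["at(kitchen)", "have(k1)", "key_at(k2,office)", "open(d_bay_kitchen)", "open(d_kitchen_office)"]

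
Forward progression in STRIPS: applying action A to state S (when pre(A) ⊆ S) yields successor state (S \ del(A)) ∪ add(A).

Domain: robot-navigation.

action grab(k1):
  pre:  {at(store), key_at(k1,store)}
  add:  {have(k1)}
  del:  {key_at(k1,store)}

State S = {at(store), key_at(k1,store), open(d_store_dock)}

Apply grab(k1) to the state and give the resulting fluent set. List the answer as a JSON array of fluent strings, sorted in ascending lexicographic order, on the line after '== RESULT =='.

Compute (S \ del) ∪ add:
  pre ⊆ S: {at(store), key_at(k1,store)} ⊆ S  — applicable
  S \ del = {at(store), open(d_store_dock)}
  ∪ add   = {at(store), have(k1), open(d_store_dock)}

== RESULT ==
["at(store)", "have(k1)", "open(d_store_dock)"]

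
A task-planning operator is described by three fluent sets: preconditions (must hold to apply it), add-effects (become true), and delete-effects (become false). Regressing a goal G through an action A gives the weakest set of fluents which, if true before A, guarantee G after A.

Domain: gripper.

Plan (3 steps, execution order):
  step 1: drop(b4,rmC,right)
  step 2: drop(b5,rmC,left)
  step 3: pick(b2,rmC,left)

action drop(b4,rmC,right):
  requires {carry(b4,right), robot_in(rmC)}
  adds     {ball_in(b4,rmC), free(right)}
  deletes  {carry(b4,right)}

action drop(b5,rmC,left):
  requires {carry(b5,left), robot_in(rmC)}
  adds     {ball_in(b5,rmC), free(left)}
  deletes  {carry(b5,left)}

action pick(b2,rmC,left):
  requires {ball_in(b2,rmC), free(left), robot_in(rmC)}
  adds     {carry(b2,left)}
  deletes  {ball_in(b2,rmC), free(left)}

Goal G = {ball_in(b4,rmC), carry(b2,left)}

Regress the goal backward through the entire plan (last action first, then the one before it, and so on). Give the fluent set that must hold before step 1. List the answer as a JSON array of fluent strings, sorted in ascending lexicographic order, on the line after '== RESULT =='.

Work backward from the goal:
  through step 3 (pick(b2,rmC,left)): drop {carry(b2,left)}, keep {ball_in(b4,rmC)}, require {ball_in(b2,rmC), free(left), robot_in(rmC)}
    → {ball_in(b2,rmC), ball_in(b4,rmC), free(left), robot_in(rmC)}
  through step 2 (drop(b5,rmC,left)): drop {free(left)}, keep {ball_in(b2,rmC), ball_in(b4,rmC), robot_in(rmC)}, require {carry(b5,left), robot_in(rmC)}
    → {ball_in(b2,rmC), ball_in(b4,rmC), carry(b5,left), robot_in(rmC)}
  through step 1 (drop(b4,rmC,right)): drop {ball_in(b4,rmC)}, keep {ball_in(b2,rmC), carry(b5,left), robot_in(rmC)}, require {carry(b4,right), robot_in(rmC)}
    → {ball_in(b2,rmC), carry(b4,right), carry(b5,left), robot_in(rmC)}

== RESULT ==
["ball_in(b2,rmC)", "carry(b4,right)", "carry(b5,left)", "robot_in(rmC)"]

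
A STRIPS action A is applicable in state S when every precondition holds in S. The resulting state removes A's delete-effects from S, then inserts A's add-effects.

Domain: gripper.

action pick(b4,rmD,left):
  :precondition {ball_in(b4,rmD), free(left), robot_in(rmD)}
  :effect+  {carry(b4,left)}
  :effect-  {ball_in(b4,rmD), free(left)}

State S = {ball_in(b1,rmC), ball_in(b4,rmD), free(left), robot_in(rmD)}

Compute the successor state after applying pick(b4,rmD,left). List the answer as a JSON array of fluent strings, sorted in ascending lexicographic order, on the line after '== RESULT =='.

Progress:
  pre ⊆ S: {ball_in(b4,rmD), free(left), robot_in(rmD)} ⊆ S  — applicable
  S \ del = {ball_in(b1,rmC), robot_in(rmD)}
  ∪ add   = {ball_in(b1,rmC), carry(b4,left), robot_in(rmD)}

== RESULT ==
["ball_in(b1,rmC)", "carry(b4,left)", "robot_in(rmD)"]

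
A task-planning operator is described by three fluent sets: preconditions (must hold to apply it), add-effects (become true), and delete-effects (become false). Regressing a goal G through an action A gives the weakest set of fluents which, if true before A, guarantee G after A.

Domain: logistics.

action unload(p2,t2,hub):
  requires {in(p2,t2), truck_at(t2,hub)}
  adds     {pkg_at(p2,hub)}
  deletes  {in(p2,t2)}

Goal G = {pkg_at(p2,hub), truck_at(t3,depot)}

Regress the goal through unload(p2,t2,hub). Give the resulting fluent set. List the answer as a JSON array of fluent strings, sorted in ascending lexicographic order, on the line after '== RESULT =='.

Regress:
  G ∩ del = {}  (empty — regression defined)
  G \ add = {pkg_at(p2,hub), truck_at(t3,depot)} \ {pkg_at(p2,hub)} = {truck_at(t3,depot)}
  ∪ pre   = {truck_at(t3,depot)} ∪ {in(p2,t2), truck_at(t2,hub)}
          = {in(p2,t2), truck_at(t2,hub), truck_at(t3,depot)}

== RESULT ==
["in(p2,t2)", "truck_at(t2,hub)", "truck_at(t3,depot)"]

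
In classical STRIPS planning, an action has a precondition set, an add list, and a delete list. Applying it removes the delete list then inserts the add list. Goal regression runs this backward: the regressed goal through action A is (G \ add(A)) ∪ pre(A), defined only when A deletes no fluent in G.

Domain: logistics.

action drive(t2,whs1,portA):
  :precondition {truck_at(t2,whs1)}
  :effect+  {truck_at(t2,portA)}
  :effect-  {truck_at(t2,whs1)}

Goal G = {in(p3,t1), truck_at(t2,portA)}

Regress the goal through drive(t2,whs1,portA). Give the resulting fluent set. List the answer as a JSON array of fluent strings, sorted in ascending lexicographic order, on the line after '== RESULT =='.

Regress:
  G ∩ del = {}  (empty — regression defined)
  G \ add = {in(p3,t1), truck_at(t2,portA)} \ {truck_at(t2,portA)} = {in(p3,t1)}
  ∪ pre   = {in(p3,t1)} ∪ {truck_at(t2,whs1)}
          = {in(p3,t1), truck_at(t2,whs1)}

== RESULT ==
["in(p3,t1)", "truck_at(t2,whs1)"]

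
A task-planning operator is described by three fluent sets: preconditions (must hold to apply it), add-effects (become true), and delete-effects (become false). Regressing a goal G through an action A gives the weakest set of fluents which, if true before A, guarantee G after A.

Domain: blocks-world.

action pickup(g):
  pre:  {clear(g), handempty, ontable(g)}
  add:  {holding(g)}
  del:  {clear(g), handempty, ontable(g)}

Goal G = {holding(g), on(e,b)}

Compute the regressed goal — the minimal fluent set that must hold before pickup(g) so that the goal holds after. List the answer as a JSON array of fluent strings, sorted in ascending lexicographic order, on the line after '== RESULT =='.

Regress:
  G ∩ del = {}  (empty — regression defined)
  G \ add = {holding(g), on(e,b)} \ {holding(g)} = {on(e,b)}
  ∪ pre   = {on(e,b)} ∪ {clear(g), handempty, ontable(g)}
          = {clear(g), handempty, on(e,b), ontable(g)}

== RESULT ==
["clear(g)", "handempty", "on(e,b)", "ontable(g)"]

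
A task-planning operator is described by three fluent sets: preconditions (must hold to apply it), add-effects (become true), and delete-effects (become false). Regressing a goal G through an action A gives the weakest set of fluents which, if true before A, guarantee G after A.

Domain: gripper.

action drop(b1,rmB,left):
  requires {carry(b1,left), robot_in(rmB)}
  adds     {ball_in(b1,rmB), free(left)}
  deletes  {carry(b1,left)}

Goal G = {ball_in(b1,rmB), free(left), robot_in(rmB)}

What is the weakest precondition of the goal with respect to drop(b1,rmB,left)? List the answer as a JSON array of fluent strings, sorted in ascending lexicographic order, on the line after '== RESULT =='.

Regress:
  G ∩ del = {}  (empty — regression defined)
  G \ add = {ball_in(b1,rmB), free(left), robot_in(rmB)} \ {ball_in(b1,rmB), free(left)} = {robot_in(rmB)}
  ∪ pre   = {robot_in(rmB)} ∪ {carry(b1,left), robot_in(rmB)}
          = {carry(b1,left), robot_in(rmB)}

== RESULT ==
["carry(b1,left)", "robot_in(rmB)"]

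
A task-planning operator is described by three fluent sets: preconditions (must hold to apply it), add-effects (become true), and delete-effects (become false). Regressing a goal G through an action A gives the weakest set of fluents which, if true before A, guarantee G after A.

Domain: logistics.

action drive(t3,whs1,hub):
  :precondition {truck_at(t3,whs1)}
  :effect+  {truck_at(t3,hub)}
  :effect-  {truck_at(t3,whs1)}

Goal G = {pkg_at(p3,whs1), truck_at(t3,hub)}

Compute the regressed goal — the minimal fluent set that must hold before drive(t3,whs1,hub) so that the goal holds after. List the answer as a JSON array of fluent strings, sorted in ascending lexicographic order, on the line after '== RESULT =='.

Regress:
  G ∩ del = {}  (empty — regression defined)
  G \ add = {pkg_at(p3,whs1), truck_at(t3,hub)} \ {truck_at(t3,hub)} = {pkg_at(p3,whs1)}
  ∪ pre   = {pkg_at(p3,whs1)} ∪ {truck_at(t3,whs1)}
          = {pkg_at(p3,whs1), truck_at(t3,whs1)}

== RESULT ==
["pkg_at(p3,whs1)", "truck_at(t3,whs1)"]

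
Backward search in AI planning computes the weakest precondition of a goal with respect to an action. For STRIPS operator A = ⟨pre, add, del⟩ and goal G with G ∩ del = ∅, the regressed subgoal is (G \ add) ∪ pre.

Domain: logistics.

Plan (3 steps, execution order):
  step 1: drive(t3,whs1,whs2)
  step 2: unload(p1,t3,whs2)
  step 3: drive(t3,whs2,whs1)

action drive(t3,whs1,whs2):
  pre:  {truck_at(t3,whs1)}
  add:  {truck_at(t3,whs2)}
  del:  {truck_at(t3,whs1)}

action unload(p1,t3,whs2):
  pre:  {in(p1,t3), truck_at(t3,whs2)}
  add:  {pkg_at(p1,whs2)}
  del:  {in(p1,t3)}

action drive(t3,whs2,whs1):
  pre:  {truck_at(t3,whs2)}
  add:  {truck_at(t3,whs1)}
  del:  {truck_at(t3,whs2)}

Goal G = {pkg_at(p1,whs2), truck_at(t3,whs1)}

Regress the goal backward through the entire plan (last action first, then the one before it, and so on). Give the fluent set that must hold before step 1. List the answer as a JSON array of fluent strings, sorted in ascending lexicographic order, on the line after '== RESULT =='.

Regress step by step:
  through step 3 (drive(t3,whs2,whs1)): drop {truck_at(t3,whs1)}, keep {pkg_at(p1,whs2)}, require {truck_at(t3,whs2)}
    → {pkg_at(p1,whs2), truck_at(t3,whs2)}
  through step 2 (unload(p1,t3,whs2)): drop {pkg_at(p1,whs2)}, keep {truck_at(t3,whs2)}, require {in(p1,t3), truck_at(t3,whs2)}
    → {in(p1,t3), truck_at(t3,whs2)}
  through step 1 (drive(t3,whs1,whs2)): drop {truck_at(t3,whs2)}, keep {in(p1,t3)}, require {truck_at(t3,whs1)}
    → {in(p1,t3), truck_at(t3,whs1)}

== RESULT ==
["in(p1,t3)", "truck_at(t3,whs1)"]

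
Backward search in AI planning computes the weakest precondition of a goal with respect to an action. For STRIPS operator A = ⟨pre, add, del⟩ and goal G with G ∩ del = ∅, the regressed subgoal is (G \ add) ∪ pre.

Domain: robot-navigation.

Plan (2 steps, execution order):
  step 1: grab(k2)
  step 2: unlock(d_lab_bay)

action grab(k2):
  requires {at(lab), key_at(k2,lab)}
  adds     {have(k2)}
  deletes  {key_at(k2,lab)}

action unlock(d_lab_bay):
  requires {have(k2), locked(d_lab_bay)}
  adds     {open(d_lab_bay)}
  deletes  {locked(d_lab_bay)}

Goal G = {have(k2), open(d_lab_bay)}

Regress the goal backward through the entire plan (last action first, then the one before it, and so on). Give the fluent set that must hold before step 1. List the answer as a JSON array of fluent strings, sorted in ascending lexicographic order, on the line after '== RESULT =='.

Work backward from the goal:
  through step 2 (unlock(d_lab_bay)): drop {open(d_lab_bay)}, keep {have(k2)}, require {have(k2), locked(d_lab_bay)}
    → {have(k2), locked(d_lab_bay)}
  through step 1 (grab(k2)): drop {have(k2)}, keep {locked(d_lab_bay)}, require {at(lab), key_at(k2,lab)}
    → {at(lab), key_at(k2,lab), locked(d_lab_bay)}

== RESULT ==
["at(lab)", "key_at(k2,lab)", "locked(d_lab_bay)"]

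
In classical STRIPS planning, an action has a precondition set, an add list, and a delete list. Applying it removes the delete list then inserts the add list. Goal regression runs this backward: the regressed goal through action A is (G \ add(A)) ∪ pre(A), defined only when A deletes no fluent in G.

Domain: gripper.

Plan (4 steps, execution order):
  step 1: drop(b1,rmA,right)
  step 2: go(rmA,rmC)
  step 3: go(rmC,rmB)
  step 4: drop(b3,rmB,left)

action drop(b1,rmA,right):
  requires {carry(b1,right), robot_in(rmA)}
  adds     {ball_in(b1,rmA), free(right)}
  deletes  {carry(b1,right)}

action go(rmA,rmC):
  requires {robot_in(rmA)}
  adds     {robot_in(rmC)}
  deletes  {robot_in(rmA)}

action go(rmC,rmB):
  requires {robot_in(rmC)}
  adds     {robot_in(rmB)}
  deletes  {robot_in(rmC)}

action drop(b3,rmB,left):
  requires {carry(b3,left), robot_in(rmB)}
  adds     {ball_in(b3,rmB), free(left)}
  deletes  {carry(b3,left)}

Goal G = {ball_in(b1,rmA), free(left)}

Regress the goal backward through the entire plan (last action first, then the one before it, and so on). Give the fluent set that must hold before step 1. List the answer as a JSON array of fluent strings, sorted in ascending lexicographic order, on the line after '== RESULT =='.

Regress step by step:
  through step 4 (drop(b3,rmB,left)): drop {free(left)}, keep {ball_in(b1,rmA)}, require {carry(b3,left), robot_in(rmB)}
    → {ball_in(b1,rmA), carry(b3,left), robot_in(rmB)}
  through step 3 (go(rmC,rmB)): drop {robot_in(rmB)}, keep {ball_in(b1,rmA), carry(b3,left)}, require {robot_in(rmC)}
    → {ball_in(b1,rmA), carry(b3,left), robot_in(rmC)}
  through step 2 (go(rmA,rmC)): drop {robot_in(rmC)}, keep {ball_in(b1,rmA), carry(b3,left)}, require {robot_in(rmA)}
    → {ball_in(b1,rmA), carry(b3,left), robot_in(rmA)}
  through step 1 (drop(b1,rmA,right)): drop {ball_in(b1,rmA)}, keep {carry(b3,left), robot_in(rmA)}, require {carry(b1,right), robot_in(rmA)}
    → {carry(b1,right), carry(b3,left), robot_in(rmA)}

== RESULT ==
["carry(b1,right)", "carry(b3,left)", "robot_in(rmA)"]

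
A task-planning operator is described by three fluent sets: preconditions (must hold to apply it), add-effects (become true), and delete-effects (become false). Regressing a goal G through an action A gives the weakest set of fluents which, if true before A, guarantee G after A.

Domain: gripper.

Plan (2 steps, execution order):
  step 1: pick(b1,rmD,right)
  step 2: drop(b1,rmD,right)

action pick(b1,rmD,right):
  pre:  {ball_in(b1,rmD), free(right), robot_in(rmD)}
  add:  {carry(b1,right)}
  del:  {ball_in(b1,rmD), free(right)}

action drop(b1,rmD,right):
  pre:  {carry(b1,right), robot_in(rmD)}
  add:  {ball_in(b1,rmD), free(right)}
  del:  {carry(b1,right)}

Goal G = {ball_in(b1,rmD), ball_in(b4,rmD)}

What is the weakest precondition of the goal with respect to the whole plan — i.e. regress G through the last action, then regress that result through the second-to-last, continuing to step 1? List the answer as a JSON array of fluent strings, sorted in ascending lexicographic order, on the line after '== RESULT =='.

Work backward from the goal:
  through step 2 (drop(b1,rmD,right)): drop {ball_in(b1,rmD)}, keep {ball_in(b4,rmD)}, require {carry(b1,right), robot_in(rmD)}
    → {ball_in(b4,rmD), carry(b1,right), robot_in(rmD)}
  through step 1 (pick(b1,rmD,right)): drop {carry(b1,right)}, keep {ball_in(b4,rmD), robot_in(rmD)}, require {ball_in(b1,rmD), free(right), robot_in(rmD)}
    → {ball_in(b1,rmD), ball_in(b4,rmD), free(right), robot_in(rmD)}

== RESULT ==
["ball_in(b1,rmD)", "ball_in(b4,rmD)", "free(right)", "robot_in(rmD)"]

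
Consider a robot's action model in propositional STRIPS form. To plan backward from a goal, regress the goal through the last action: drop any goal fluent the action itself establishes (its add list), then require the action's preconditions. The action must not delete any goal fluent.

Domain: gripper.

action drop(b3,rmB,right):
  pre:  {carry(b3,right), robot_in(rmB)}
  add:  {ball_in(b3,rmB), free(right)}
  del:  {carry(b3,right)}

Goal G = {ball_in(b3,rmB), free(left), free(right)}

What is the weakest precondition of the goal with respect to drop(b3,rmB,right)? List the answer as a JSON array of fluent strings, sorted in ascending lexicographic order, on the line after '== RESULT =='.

Compute (G \ add) ∪ pre:
  G ∩ del = {}  (empty — regression defined)
  G \ add = {ball_in(b3,rmB), free(left), free(right)} \ {ball_in(b3,rmB), free(right)} = {free(left)}
  ∪ pre   = {free(left)} ∪ {carry(b3,right), robot_in(rmB)}
          = {carry(b3,right), free(left), robot_in(rmB)}

== RESULT ==
["carry(b3,right)", "free(left)", "robot_in(rmB)"]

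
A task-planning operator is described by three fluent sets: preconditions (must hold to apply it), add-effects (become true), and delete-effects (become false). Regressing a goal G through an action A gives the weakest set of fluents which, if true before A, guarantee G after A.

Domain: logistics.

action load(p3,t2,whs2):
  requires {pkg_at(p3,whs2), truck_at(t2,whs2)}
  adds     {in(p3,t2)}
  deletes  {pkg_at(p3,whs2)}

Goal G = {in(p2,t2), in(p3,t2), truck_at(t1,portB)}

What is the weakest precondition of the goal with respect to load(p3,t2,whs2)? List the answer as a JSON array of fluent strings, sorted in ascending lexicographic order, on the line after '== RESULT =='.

Regress:
  G ∩ del = {}  (empty — regression defined)
  G \ add = {in(p2,t2), in(p3,t2), truck_at(t1,portB)} \ {in(p3,t2)} = {in(p2,t2), truck_at(t1,portB)}
  ∪ pre   = {in(p2,t2), truck_at(t1,portB)} ∪ {pkg_at(p3,whs2), truck_at(t2,whs2)}
          = {in(p2,t2), pkg_at(p3,whs2), truck_at(t1,portB), truck_at(t2,whs2)}

== RESULT ==
["in(p2,t2)", "pkg_at(p3,whs2)", "truck_at(t1,portB)", "truck_at(t2,whs2)"]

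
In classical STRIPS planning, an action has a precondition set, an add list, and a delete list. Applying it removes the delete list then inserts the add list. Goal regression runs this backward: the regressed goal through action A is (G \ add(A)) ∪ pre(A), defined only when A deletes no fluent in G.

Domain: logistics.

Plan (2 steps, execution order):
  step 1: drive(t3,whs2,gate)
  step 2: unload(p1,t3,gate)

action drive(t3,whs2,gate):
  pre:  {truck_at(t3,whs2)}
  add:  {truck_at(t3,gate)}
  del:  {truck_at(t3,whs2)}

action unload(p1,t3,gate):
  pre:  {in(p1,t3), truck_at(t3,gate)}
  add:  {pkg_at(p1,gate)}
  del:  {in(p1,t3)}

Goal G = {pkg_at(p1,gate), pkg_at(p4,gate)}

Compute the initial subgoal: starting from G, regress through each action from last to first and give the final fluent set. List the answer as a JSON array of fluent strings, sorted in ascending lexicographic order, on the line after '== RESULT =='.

Work backward from the goal:
  through step 2 (unload(p1,t3,gate)): drop {pkg_at(p1,gate)}, keep {pkg_at(p4,gate)}, require {in(p1,t3), truck_at(t3,gate)}
    → {in(p1,t3), pkg_at(p4,gate), truck_at(t3,gate)}
  through step 1 (drive(t3,whs2,gate)): drop {truck_at(t3,gate)}, keep {in(p1,t3), pkg_at(p4,gate)}, require {truck_at(t3,whs2)}
    → {in(p1,t3), pkg_at(p4,gate), truck_at(t3,whs2)}

== RESULT ==
["in(p1,t3)", "pkg_at(p4,gate)", "truck_at(t3,whs2)"]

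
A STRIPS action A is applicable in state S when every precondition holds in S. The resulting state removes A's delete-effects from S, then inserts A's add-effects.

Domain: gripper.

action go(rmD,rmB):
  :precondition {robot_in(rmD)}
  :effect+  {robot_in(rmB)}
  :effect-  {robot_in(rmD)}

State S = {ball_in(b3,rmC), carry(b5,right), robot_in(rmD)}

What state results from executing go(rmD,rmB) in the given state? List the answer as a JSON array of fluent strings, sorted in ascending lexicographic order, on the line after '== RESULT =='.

Compute (S \ del) ∪ add:
  pre ⊆ S: {robot_in(rmD)} ⊆ S  — applicable
  S \ del = {ball_in(b3,rmC), carry(b5,right)}
  ∪ add   = {ball_in(b3,rmC), carry(b5,right), robot_in(rmB)}

== RESULT ==
["ball_in(b3,rmC)", "carry(b5,right)", "robot_in(rmB)"]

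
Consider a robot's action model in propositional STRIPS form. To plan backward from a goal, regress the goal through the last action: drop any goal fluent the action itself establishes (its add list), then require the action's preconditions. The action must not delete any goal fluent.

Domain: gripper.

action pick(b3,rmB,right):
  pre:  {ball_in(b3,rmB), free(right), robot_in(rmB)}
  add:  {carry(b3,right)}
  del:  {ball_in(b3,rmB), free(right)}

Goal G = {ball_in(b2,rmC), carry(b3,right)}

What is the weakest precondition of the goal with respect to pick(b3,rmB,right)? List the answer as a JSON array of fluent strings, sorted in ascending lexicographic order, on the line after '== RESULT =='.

Compute (G \ add) ∪ pre:
  G ∩ del = {}  (empty — regression defined)
  G \ add = {ball_in(b2,rmC), carry(b3,right)} \ {carry(b3,right)} = {ball_in(b2,rmC)}
  ∪ pre   = {ball_in(b2,rmC)} ∪ {ball_in(b3,rmB), free(right), robot_in(rmB)}
          = {ball_in(b2,rmC), ball_in(b3,rmB), free(right), robot_in(rmB)}

== RESULT ==
["ball_in(b2,rmC)", "ball_in(b3,rmB)", "free(right)", "robot_in(rmB)"]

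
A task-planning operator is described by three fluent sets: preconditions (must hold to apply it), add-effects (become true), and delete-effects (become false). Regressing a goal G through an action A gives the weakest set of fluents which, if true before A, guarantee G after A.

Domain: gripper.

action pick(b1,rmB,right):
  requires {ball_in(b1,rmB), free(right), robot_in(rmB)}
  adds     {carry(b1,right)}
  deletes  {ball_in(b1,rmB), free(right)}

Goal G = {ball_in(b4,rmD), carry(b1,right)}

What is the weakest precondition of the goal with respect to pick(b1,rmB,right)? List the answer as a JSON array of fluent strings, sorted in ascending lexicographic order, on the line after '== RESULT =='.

Compute (G \ add) ∪ pre:
  G ∩ del = {}  (empty — regression defined)
  G \ add = {ball_in(b4,rmD), carry(b1,right)} \ {carry(b1,right)} = {ball_in(b4,rmD)}
  ∪ pre   = {ball_in(b4,rmD)} ∪ {ball_in(b1,rmB), free(right), robot_in(rmB)}
          = {ball_in(b1,rmB), ball_in(b4,rmD), free(right), robot_in(rmB)}

== RESULT ==
["ball_in(b1,rmB)", "ball_in(b4,rmD)", "free(right)", "robot_in(rmB)"]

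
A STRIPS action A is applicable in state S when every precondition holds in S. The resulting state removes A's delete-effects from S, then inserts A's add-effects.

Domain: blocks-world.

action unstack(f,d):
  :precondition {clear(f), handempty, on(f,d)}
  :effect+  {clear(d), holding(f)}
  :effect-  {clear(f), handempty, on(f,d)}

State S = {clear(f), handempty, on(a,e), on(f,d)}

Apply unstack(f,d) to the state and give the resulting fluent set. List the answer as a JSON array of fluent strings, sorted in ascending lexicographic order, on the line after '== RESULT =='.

Compute (S \ del) ∪ add:
  pre ⊆ S: {clear(f), handempty, on(f,d)} ⊆ S  — applicable
  S \ del = {on(a,e)}
  ∪ add   = {clear(d), holding(f), on(a,e)}

== RESULT ==
["clear(d)", "holding(f)", "on(a,e)"]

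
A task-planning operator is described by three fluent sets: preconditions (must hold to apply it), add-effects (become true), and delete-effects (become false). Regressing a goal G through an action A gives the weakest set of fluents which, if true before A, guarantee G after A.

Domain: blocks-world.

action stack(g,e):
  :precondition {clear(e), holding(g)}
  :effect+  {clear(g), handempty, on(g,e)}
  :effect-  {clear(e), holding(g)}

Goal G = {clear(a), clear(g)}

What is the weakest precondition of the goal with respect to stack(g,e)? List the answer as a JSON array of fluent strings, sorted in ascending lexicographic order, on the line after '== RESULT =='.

Regress:
  G ∩ del = {}  (empty — regression defined)
  G \ add = {clear(a), clear(g)} \ {clear(g), handempty, on(g,e)} = {clear(a)}
  ∪ pre   = {clear(a)} ∪ {clear(e), holding(g)}
          = {clear(a), clear(e), holding(g)}

== RESULT ==
["clear(a)", "clear(e)", "holding(g)"]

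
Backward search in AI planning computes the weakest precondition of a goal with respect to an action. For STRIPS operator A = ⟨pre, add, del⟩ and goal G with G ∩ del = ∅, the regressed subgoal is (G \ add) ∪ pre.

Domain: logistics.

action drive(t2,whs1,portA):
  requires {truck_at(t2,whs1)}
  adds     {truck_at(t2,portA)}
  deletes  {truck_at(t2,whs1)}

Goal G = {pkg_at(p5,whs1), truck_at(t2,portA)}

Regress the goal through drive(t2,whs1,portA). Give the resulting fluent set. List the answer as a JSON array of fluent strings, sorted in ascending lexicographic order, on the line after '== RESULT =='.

Compute (G \ add) ∪ pre:
  G ∩ del = {}  (empty — regression defined)
  G \ add = {pkg_at(p5,whs1), truck_at(t2,portA)} \ {truck_at(t2,portA)} = {pkg_at(p5,whs1)}
  ∪ pre   = {pkg_at(p5,whs1)} ∪ {truck_at(t2,whs1)}
          = {pkg_at(p5,whs1), truck_at(t2,whs1)}

== RESULT ==
["pkg_at(p5,whs1)", "truck_at(t2,whs1)"]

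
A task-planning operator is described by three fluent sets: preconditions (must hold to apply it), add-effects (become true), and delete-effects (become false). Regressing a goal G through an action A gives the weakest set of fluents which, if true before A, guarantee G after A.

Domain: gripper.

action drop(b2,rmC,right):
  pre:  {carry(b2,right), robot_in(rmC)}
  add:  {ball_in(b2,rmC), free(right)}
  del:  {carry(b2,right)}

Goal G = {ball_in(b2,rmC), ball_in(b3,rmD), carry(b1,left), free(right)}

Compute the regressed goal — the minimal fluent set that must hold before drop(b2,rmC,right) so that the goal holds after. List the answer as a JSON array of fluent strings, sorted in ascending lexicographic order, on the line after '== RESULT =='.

Regress:
  G ∩ del = {}  (empty — regression defined)
  G \ add = {ball_in(b2,rmC), ball_in(b3,rmD), carry(b1,left), free(right)} \ {ball_in(b2,rmC), free(right)} = {ball_in(b3,rmD), carry(b1,left)}
  ∪ pre   = {ball_in(b3,rmD), carry(b1,left)} ∪ {carry(b2,right), robot_in(rmC)}
          = {ball_in(b3,rmD), carry(b1,left), carry(b2,right), robot_in(rmC)}

== RESULT ==
["ball_in(b3,rmD)", "carry(b1,left)", "carry(b2,right)", "robot_in(rmC)"]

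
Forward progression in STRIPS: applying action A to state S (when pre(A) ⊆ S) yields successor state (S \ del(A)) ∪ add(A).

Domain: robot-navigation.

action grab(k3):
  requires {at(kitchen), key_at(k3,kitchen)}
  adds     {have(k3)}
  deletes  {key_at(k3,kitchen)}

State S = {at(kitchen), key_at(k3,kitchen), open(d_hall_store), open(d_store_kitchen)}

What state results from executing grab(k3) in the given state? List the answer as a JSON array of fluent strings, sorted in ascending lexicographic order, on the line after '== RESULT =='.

Compute (S \ del) ∪ add:
  pre ⊆ S: {at(kitchen), key_at(k3,kitchen)} ⊆ S  — applicable
  S \ del = {at(kitchen), open(d_hall_store), open(d_store_kitchen)}
  ∪ add   = {at(kitchen), have(k3), open(d_hall_store), open(d_store_kitchen)}

== RESULT ==
["at(kitchen)", "have(k3)", "open(d_hall_store)", "open(d_store_kitchen)"]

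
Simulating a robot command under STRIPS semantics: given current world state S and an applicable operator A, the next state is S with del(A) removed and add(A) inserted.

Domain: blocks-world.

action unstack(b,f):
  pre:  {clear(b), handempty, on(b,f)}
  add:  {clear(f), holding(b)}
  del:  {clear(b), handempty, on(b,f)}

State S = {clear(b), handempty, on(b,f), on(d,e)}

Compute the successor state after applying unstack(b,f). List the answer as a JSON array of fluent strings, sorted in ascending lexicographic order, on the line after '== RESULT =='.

Compute (S \ del) ∪ add:
  pre ⊆ S: {clear(b), handempty, on(b,f)} ⊆ S  — applicable
  S \ del = {on(d,e)}
  ∪ add   = {clear(f), holding(b), on(d,e)}

== RESULT ==
["clear(f)", "holding(b)", "on(d,e)"]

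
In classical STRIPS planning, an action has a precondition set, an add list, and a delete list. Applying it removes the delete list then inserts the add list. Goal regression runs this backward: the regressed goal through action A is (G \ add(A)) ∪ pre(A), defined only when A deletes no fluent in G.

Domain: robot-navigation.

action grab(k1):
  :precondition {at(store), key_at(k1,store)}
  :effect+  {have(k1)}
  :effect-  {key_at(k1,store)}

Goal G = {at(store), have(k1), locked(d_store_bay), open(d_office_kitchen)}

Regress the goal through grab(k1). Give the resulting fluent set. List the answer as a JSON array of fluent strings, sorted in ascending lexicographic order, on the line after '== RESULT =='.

Regress:
  G ∩ del = {}  (empty — regression defined)
  G \ add = {at(store), have(k1), locked(d_store_bay), open(d_office_kitchen)} \ {have(k1)} = {at(store), locked(d_store_bay), open(d_office_kitchen)}
  ∪ pre   = {at(store), locked(d_store_bay), open(d_office_kitchen)} ∪ {at(store), key_at(k1,store)}
          = {at(store), key_at(k1,store), locked(d_store_bay), open(d_office_kitchen)}

== RESULT ==
["at(store)", "key_at(k1,store)", "locked(d_store_bay)", "open(d_office_kitchen)"]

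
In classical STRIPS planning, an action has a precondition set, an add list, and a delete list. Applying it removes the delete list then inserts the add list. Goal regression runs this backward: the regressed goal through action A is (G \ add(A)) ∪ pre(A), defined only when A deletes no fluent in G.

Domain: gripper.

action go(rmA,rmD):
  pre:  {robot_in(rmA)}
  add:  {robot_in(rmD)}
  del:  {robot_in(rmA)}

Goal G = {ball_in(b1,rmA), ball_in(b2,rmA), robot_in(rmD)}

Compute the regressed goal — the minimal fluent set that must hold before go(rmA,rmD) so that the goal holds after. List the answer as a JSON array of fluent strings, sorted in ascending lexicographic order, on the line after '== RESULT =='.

Compute (G \ add) ∪ pre:
  G ∩ del = {}  (empty — regression defined)
  G \ add = {ball_in(b1,rmA), ball_in(b2,rmA), robot_in(rmD)} \ {robot_in(rmD)} = {ball_in(b1,rmA), ball_in(b2,rmA)}
  ∪ pre   = {ball_in(b1,rmA), ball_in(b2,rmA)} ∪ {robot_in(rmA)}
          = {ball_in(b1,rmA), ball_in(b2,rmA), robot_in(rmA)}

== RESULT ==
["ball_in(b1,rmA)", "ball_in(b2,rmA)", "robot_in(rmA)"]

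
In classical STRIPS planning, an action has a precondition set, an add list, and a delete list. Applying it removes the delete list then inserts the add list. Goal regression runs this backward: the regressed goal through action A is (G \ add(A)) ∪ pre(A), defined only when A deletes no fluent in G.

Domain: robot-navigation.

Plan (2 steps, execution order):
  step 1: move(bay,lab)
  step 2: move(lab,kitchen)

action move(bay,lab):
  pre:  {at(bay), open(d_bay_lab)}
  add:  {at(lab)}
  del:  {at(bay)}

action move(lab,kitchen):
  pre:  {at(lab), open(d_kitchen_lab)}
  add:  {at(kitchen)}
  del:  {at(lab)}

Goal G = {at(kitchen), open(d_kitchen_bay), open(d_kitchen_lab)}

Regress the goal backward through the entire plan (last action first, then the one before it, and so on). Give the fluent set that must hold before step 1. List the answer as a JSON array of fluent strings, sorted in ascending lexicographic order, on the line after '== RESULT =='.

Work backward from the goal:
  through step 2 (move(lab,kitchen)): drop {at(kitchen)}, keep {open(d_kitchen_bay), open(d_kitchen_lab)}, require {at(lab), open(d_kitchen_lab)}
    → {at(lab), open(d_kitchen_bay), open(d_kitchen_lab)}
  through step 1 (move(bay,lab)): drop {at(lab)}, keep {open(d_kitchen_bay), open(d_kitchen_lab)}, require {at(bay), open(d_bay_lab)}
    → {at(bay), open(d_bay_lab), open(d_kitchen_bay), open(d_kitchen_lab)}

== RESULT ==
["at(bay)", "open(d_bay_lab)", "open(d_kitchen_bay)", "open(d_kitchen_lab)"]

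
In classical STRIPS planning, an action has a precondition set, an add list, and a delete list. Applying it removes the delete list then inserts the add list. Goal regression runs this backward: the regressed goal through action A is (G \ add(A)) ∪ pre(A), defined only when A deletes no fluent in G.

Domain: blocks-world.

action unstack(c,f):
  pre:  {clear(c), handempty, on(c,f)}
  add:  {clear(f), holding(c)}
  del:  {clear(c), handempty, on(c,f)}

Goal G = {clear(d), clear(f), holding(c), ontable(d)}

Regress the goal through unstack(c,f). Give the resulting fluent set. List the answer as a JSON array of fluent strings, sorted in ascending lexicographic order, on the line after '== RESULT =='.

Regress:
  G ∩ del = {}  (empty — regression defined)
  G \ add = {clear(d), clear(f), holding(c), ontable(d)} \ {clear(f), holding(c)} = {clear(d), ontable(d)}
  ∪ pre   = {clear(d), ontable(d)} ∪ {clear(c), handempty, on(c,f)}
          = {clear(c), clear(d), handempty, on(c,f), ontable(d)}

== RESULT ==
["clear(c)", "clear(d)", "handempty", "on(c,f)", "ontable(d)"]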